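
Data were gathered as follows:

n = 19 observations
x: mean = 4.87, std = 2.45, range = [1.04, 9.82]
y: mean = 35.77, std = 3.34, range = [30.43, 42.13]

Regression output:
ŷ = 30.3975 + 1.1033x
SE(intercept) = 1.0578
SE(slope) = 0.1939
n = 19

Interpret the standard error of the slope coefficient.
The slope 1.1033 is pinned down to within about ±0.1939 (one SE) by these data — relative uncertainty 17.6%, i.e. precise.

SE(β̂₁) = 0.1939 says: if we drew many samples of n = 19 from the same population and refit each time, the fitted slopes would scatter with a standard deviation of roughly 0.1939 around the true β₁.

Relative precision:
- SE / |β̂₁| = 0.1939 / 1.1033 = 17.6%
- Rule of thumb (under 20%: precise; 20% to under 50%: moderately precise; 50% or more: imprecise) → precise

Link to the t-test: t = β̂₁ / SE(β̂₁) = 1.1033 / 0.1939 = 5.6900, the statistic for H₀: β₁ = 0.

What drives SE(β̂₁): wider spread of x values → smaller SE.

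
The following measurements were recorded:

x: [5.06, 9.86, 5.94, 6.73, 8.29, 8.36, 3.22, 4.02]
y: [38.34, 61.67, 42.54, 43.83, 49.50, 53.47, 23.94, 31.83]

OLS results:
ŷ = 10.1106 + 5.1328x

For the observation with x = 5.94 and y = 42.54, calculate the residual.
Residual = 1.9406

The residual is the difference between the actual value and the predicted value:

Residual = y - ŷ

Step 1: Calculate predicted value
ŷ = 10.1106 + 5.1328 × 5.94
ŷ = 40.5994

Step 2: Calculate residual
Residual = 42.54 - 40.5994
Residual = 1.9406

Sign check: y > ŷ, so the point is above the line and the fit underestimates here.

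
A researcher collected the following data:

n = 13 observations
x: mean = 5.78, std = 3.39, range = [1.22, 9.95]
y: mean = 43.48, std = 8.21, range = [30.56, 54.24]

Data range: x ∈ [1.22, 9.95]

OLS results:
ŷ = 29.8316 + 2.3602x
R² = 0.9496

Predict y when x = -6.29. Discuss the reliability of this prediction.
The equation gives ŷ = 14.9859; however x = -6.29 is 7.51 units below the observed range, so this extrapolated value should not be trusted.

Prediction calculation:
ŷ = 29.8316 + 2.3602 × (-6.29)
ŷ = 14.9859

Reliability:
- Data range: x ∈ [1.22, 9.95]
- Prediction point: x = -6.29 is 7.51 units below the observed range → this is EXTRAPOLATION, not interpolation

Why that matters here:
- There are no observations near this x to validate the fitted line there
- R² describes fit only over the sampled x values; it says nothing about behaviour beyond them
- Real relationships often flatten, saturate, or turn nonlinear at extremes

Report the number if required, but flag clearly that it is an extrapolation.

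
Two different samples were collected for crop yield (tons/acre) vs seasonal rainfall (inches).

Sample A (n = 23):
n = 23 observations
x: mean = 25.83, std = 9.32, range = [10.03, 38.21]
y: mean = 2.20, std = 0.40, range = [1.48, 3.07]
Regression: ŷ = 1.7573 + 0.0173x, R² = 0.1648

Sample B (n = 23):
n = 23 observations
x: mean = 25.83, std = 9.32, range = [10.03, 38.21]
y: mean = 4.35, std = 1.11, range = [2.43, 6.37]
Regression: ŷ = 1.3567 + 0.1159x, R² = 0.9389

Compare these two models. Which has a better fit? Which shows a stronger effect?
Model B has the better fit (R² = 0.9389 vs 0.1648). Model B shows the stronger effect (|β₁| = 0.1159 vs 0.0173).

Model Comparison:

Fit — compare R²:
- Model A: R² = 0.1648 → 16.48% of variance in crop yield explained
- Model B: R² = 0.9389 → 93.89% of variance in crop yield explained
- 0.9389 > 0.1648 → Model B has the better fit

Which has the larger per-inch effect? (|β₁|)
- Model A: β₁ = 0.0173 → predicted crop yield rises 0.0173 tons/acre per additional inch of rainfall
- Model B: β₁ = 0.1159 → predicted crop yield rises 0.1159 tons/acre per additional inch of rainfall
- |0.0173| < |0.1159| → Model B shows the stronger marginal effect

Note: The two samples could reflect different populations, time periods, or measurement quality.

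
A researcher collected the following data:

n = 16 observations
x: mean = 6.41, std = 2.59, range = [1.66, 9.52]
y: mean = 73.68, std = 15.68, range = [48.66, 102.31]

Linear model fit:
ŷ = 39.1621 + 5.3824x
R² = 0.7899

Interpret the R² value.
R² = 0.7899 means 78.99% of the variation in y is explained by the linear relationship with x. This indicates a strong fit.

R² = 1 − SS_res/SS_tot compares the residual scatter to the total scatter of y about its mean.

Here R² = 0.7899:
- Explained: 78.99% of the variation in y
- Unexplained (residual): 100% − 78.99% = 21.01%
- Rule of thumb (below 0.3 weak; 0.3 to below 0.7 moderate; 0.7 and above strong) → strong

Calculation: R² = 1 − (SS_res / SS_tot), where SS_res is the sum of squared residuals and SS_tot the total sum of squares.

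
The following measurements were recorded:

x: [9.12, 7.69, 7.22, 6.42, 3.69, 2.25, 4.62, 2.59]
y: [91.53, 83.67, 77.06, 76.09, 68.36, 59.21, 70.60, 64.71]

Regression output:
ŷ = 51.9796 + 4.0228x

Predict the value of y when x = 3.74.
ŷ = 67.0249

x = 3.74 lies inside the observed range [2.25, 9.12], so the fitted equation applies directly:

ŷ = 51.9796 + 4.0228 × 3.74
ŷ = 51.9796 + 15.0453
ŷ = 67.0249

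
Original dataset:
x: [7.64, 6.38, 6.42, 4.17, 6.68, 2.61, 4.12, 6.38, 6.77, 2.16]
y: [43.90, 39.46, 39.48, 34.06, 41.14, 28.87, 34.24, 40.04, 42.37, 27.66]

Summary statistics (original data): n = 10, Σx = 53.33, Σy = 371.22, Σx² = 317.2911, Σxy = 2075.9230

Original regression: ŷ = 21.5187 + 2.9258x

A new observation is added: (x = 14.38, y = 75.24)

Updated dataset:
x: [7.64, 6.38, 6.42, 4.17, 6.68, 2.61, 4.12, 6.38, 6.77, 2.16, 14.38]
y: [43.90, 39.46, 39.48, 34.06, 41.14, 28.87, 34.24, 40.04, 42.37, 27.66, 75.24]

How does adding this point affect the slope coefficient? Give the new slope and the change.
Adding the point moves β₁ from 2.9258 to 3.8187, i.e. it increases by 0.8929 (+30.5%).

The new point has HIGH LEVERAGE: x = 14.38 is far from the original mean x̄ = 53.33/10 ≈ 5.33 (original range [2.16, 7.64]).

Step 1: Update the sums with the new point (n goes from 10 to 11)
Σx  = 53.33 + 14.38 = 67.71
Σy  = 371.22 + 75.24 = 446.46
Σx² = 317.2911 + 14.38² = 317.2911 + 206.7844 = 524.0755
Σxy = 2075.9230 + 14.38×75.24 = 2075.9230 + 1081.9512 = 3157.8742

Step 2: Recompute the slope with b₁ = (nΣxy − ΣxΣy) / (nΣx² − (Σx)²)
Numerator   = 11×3157.8742 − 67.71×446.46 = 34736.6162 − 30229.8066 = 4506.8096
Denominator = 11×524.0755 − 67.71² = 5764.8305 − 4584.6441 = 1180.1864
b₁(new) = 4506.8096 / 1180.1864 = 3.8187

(Same formula on the original sums: (10×2075.9230 − 53.33×371.22) / (10×317.2911 − 53.33²) = 962.0674 / 328.8221 = 2.9258, matching the given fit.)

Step 3: Change in slope
Δβ₁ = 3.8187 − 2.9258 = +0.8929
Relative change = +0.8929 / 2.9258 × 100% = +30.5%
→ the slope increases when the point is added.

A high-leverage point only changes the slope if it is off the original line; here y = 75.24 is above the original trend, so the slope increases.
In practice: investigate whether it comes from the same population as the rest of the sample; refit with and without it and report both if conclusions differ.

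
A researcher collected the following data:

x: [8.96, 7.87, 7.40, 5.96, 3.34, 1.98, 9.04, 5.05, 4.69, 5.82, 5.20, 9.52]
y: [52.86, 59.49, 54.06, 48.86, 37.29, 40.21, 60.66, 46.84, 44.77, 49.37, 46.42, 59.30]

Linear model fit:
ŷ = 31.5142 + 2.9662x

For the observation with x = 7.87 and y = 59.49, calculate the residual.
Residual = 4.6318

The residual is the difference between the actual value and the predicted value:

Residual = y - ŷ

Step 1: Calculate predicted value
ŷ = 31.5142 + 2.9662 × 7.87
ŷ = 54.8582

Step 2: Calculate residual
Residual = 59.49 - 54.8582
Residual = 4.6318

The residual is positive, so the observed y = 59.49 sits above the regression line (the line underestimates it by 4.6318).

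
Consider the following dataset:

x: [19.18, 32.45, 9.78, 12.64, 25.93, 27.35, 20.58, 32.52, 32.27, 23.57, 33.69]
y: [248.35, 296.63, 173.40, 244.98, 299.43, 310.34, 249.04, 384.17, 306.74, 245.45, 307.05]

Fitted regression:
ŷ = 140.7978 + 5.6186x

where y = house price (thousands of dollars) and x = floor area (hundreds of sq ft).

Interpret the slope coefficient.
On average, house price is about 5.6186 thousand dollars higher for every extra hundred sq ft of floor area.

The slope coefficient β₁ = 5.6186 represents the marginal effect of floor area on house price.

Interpretation:
- Floor area up by 1 hundred sq ft → predicted house price increases by 5.6186 thousand dollars
- This is a linear approximation: the same per-unit change is assumed across the whole observed x range
- The sign (+) gives the direction; the magnitude 5.6186 gives the size of the effect per hundred sq ft

The intercept β₀ = 140.7978 is the predicted house price when floor area = 0; since the smallest observed x is 9.78, this is an extrapolation and mainly anchors the line.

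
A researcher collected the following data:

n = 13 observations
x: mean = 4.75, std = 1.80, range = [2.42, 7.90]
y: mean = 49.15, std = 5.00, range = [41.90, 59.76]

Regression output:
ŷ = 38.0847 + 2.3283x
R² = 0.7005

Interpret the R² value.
The model explains 70.05% of the variance in y (R² = 0.7005), leaving 29.95% unexplained; the fit is strong.

R² (coefficient of determination) measures the proportion of variance in y explained by the regression model.

Here R² = 0.7005:
- Explained: 70.05% of the variation in y
- Unexplained (residual): 100% − 70.05% = 29.95%
- Rule of thumb (below 0.3 weak; 0.3 to below 0.7 moderate; 0.7 and above strong) → strong

Note: R² never decreases when predictors are added, so it should not be used alone to compare models of different size.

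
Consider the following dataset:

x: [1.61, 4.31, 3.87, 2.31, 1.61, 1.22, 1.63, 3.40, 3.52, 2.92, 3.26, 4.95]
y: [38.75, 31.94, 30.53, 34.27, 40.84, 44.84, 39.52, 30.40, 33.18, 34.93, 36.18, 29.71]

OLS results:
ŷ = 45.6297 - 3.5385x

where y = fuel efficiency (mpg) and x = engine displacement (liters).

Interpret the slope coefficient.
An increase of one liter in engine displacement is associated with a 3.5385 mpg decrease in predicted fuel efficiency.

The slope coefficient β₁ = -3.5385 represents the marginal effect of engine displacement on fuel efficiency.

Interpretation:
- Engine displacement up by 1 liter → predicted fuel efficiency decreases by 3.5385 mpg
- The effect is assumed constant over the observed range of x (linearity)
- The sign (−) gives the direction; the magnitude 3.5385 gives the size of the effect per liter

(β₀ = 45.6297 is the fitted value at x = 0 and is not part of the slope interpretation.)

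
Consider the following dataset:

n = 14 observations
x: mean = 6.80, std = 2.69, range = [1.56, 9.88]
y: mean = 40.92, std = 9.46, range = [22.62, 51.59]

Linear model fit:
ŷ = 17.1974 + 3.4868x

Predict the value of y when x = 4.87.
ŷ = 34.1781

Plug x = 4.87 into the fitted line:

ŷ = 17.1974 + 3.4868 × 4.87
ŷ = 17.1974 + 16.9807
ŷ = 34.1781

This is a point prediction; actual observations scatter around it by roughly the residual standard deviation.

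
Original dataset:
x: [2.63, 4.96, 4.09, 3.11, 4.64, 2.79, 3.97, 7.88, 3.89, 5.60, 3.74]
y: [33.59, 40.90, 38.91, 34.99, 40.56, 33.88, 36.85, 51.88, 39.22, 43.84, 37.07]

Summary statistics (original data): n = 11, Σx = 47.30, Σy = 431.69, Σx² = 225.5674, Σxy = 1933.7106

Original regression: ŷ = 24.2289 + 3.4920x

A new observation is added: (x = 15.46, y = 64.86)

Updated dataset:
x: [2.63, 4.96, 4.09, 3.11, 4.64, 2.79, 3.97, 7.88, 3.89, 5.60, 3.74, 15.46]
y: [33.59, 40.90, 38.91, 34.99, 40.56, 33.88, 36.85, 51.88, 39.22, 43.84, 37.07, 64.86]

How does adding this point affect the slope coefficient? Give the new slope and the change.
Adding the point moves β₁ from 3.4920 to 2.4899, i.e. it decreases by 1.0021 (-28.7%).

The new point has HIGH LEVERAGE: x = 15.46 is far from the original mean x̄ = 47.30/11 ≈ 4.30 (original range [2.63, 7.88]).

Step 1: Update the sums with the new point (n goes from 11 to 12)
Σx  = 47.30 + 15.46 = 62.76
Σy  = 431.69 + 64.86 = 496.55
Σx² = 225.5674 + 15.46² = 225.5674 + 239.0116 = 464.5790
Σxy = 1933.7106 + 15.46×64.86 = 1933.7106 + 1002.7356 = 2936.4462

Step 2: Recompute the slope with b₁ = (nΣxy − ΣxΣy) / (nΣx² − (Σx)²)
Numerator   = 12×2936.4462 − 62.76×496.55 = 35237.3544 − 31163.4780 = 4073.8764
Denominator = 12×464.5790 − 62.76² = 5574.9480 − 3938.8176 = 1636.1304
b₁(new) = 4073.8764 / 1636.1304 = 2.4899

(Same formula on the original sums: (11×1933.7106 − 47.30×431.69) / (11×225.5674 − 47.30²) = 851.8796 / 243.9514 = 3.4920, matching the given fit.)

Step 3: Change in slope
Δβ₁ = 2.4899 − 3.4920 = -1.0021
Relative change = -1.0021 / 3.4920 × 100% = -28.7%
→ the slope decreases when the point is added.

Because the point sits below the extension of the original line at a high-leverage x, it tilts the fit down.
In practice: investigate whether it comes from the same population as the rest of the sample; check such a point for data-entry or measurement error.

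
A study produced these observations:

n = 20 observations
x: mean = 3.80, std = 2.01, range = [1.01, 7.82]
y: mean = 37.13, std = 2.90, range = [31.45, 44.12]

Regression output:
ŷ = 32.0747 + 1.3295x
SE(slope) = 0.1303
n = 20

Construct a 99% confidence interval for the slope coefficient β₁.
The 99% CI for β₁ is (0.9544, 1.7046)

Confidence interval for the slope:

The 99% CI for β₁ is: β̂₁ ± t*(α/2, n-2) × SE(β̂₁)

Step 1: Find critical t-value
- Confidence level = 0.99
- Degrees of freedom = n - 2 = 20 - 2 = 18
- t*(α/2, 18) = 2.8784

Step 2: Calculate margin of error
Margin = 2.8784 × 0.1303 = 0.3751

Step 3: Construct interval
CI = 1.3295 ± 0.3751
CI = (0.9544, 1.7046)

Interpretation: intervals built this way capture the true β₁ in 99% of repeated samples; here the plausible range for the per-unit effect of x on y is 0.9544 to 1.7046.
Since 0 is outside the interval, a two-sided test at α = 0.01 would reject H₀: β₁ = 0.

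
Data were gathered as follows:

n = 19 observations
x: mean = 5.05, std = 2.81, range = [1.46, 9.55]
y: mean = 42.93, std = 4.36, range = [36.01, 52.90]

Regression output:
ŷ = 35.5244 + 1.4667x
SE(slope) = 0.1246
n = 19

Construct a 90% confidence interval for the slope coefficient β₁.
The 90% CI for β₁ is (1.2499, 1.6835)

Confidence interval for the slope:

The 90% CI for β₁ is: β̂₁ ± t*(α/2, n-2) × SE(β̂₁)

Step 1: Find critical t-value
- Confidence level = 0.9
- Degrees of freedom = n - 2 = 19 - 2 = 17
- t*(α/2, 17) = 1.7396

Step 2: Calculate margin of error
Margin = 1.7396 × 0.1246 = 0.2168

Step 3: Construct interval
CI = 1.4667 ± 0.2168
CI = (1.2499, 1.6835)

Interpretation: intervals built this way capture the true β₁ in 90% of repeated samples; here the plausible range for the per-unit effect of x on y is 1.2499 to 1.6835.
Both endpoints are positive, so the data support a genuinely positive slope at this confidence level.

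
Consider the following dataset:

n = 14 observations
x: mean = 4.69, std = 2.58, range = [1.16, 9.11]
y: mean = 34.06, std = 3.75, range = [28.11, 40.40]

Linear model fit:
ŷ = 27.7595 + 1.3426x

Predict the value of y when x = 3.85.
ŷ = 32.9285

x = 3.85 lies inside the observed range [1.16, 9.11], so the fitted equation applies directly:

ŷ = 27.7595 + 1.3426 × 3.85
ŷ = 27.7595 + 5.1690
ŷ = 32.9285

This is the fitted mean response at that x — an individual observation would come with a wider prediction interval.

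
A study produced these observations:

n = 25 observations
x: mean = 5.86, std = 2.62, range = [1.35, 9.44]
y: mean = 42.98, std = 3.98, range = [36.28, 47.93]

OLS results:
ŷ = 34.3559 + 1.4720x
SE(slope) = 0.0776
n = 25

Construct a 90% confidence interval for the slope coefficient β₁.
The 90% CI for β₁ is (1.3390, 1.6050)

Confidence interval for the slope:

The 90% CI for β₁ is: β̂₁ ± t*(α/2, n-2) × SE(β̂₁)

Step 1: Find critical t-value
- Confidence level = 0.9
- Degrees of freedom = n - 2 = 25 - 2 = 23
- t*(α/2, 23) = 1.7139

Step 2: Calculate margin of error
Margin = 1.7139 × 0.0776 = 0.1330

Step 3: Construct interval
CI = 1.4720 ± 0.1330
CI = (1.3390, 1.6050)

Interpretation: intervals built this way capture the true β₁ in 90% of repeated samples; here the plausible range for the per-unit effect of x on y is 1.3390 to 1.6050.
Both endpoints are positive, so the data support a genuinely positive slope at this confidence level.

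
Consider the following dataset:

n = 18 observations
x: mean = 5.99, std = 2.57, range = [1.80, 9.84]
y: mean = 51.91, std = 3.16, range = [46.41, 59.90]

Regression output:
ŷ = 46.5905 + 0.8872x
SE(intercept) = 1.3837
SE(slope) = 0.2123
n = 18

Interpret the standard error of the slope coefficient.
The slope 0.8872 is pinned down to within about ±0.2123 (one SE) by these data — relative uncertainty 23.9%, i.e. moderately precise.

What SE measures:
- The standard error quantifies the sampling variability of the coefficient estimate
- It is the estimated standard deviation of β̂₁ across hypothetical repeated samples of the same size
- Smaller SE → more precise estimate

Relative precision:
- SE / |β̂₁| = 0.2123 / 0.8872 = 23.9%
- Rule of thumb (under 20%: precise; 20% to under 50%: moderately precise; 50% or more: imprecise) → moderately precise

Link to interval estimation: a confidence interval for β₁ is β̂₁ ± t* × 0.2123, so SE sets the half-width per unit of t*.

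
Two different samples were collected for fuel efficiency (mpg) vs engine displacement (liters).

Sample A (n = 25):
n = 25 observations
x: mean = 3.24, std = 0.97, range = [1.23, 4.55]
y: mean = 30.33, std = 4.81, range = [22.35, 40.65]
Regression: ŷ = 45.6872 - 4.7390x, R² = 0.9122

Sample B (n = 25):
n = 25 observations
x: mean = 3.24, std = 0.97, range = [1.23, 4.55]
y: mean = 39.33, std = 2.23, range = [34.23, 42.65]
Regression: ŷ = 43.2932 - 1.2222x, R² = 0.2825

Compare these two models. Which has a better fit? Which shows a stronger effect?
Model A has the better fit (R² = 0.9122 vs 0.2825). Model A shows the stronger effect (|β₁| = 4.7390 vs 1.2222).

Model Comparison:

Fit — compare R²:
- Model A: R² = 0.9122 → 91.22% of variance in fuel efficiency explained
- Model B: R² = 0.2825 → 28.25% of variance in fuel efficiency explained
- 0.9122 > 0.2825 → Model A has the better fit

Strength of effect — compare |β₁|:
- Model A: β₁ = -4.7390 → predicted fuel efficiency falls 4.7390 mpg per additional liter of engine displacement
- Model B: β₁ = -1.2222 → predicted fuel efficiency falls 1.2222 mpg per additional liter of engine displacement
- |-4.7390| > |-1.2222| → Model A shows the stronger marginal effect

Note: A steeper slope doesn't make a better model if the scatter around the line is large.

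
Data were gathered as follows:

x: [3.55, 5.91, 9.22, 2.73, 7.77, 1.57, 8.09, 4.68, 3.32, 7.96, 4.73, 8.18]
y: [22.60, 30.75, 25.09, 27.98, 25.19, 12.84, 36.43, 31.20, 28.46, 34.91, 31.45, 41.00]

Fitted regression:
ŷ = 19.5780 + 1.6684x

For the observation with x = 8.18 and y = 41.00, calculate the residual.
Residual = 7.7745

The residual is the difference between the actual value and the predicted value:

Residual = y - ŷ

Step 1: Calculate predicted value
ŷ = 19.5780 + 1.6684 × 8.18
ŷ = 33.2255

Step 2: Calculate residual
Residual = 41.00 - 33.2255
Residual = 7.7745

Sign check: y > ŷ, so the point is above the line and the fit underestimates here.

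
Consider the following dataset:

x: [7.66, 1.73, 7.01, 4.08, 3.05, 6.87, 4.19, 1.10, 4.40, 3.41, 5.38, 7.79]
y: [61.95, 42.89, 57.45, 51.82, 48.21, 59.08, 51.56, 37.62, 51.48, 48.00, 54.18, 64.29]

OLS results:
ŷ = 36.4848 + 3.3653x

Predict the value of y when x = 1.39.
ŷ = 41.1626

To predict y for x = 1.39, substitute into the regression equation:

ŷ = 36.4848 + 3.3653 × 1.39
ŷ = 36.4848 + 4.6778
ŷ = 41.1626

This is a point prediction; actual observations scatter around it by roughly the residual standard deviation.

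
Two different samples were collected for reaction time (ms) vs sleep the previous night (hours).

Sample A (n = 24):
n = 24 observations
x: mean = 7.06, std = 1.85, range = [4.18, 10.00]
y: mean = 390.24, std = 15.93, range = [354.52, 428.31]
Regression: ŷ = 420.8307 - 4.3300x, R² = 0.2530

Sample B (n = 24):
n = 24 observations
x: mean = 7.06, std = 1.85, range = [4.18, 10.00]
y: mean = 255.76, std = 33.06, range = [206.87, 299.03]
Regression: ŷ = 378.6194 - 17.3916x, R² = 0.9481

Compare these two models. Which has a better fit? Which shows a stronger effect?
Model B has the better fit (R² = 0.9481 vs 0.2530). Model B shows the stronger effect (|β₁| = 17.3916 vs 4.3300).

Model Comparison:

Which explains more variance? (R²)
- Model A: R² = 0.2530 → 25.30% of variance in reaction time explained
- Model B: R² = 0.9481 → 94.81% of variance in reaction time explained
- 0.9481 > 0.2530 → Model B has the better fit

Effect size (slope magnitude):
- Model A: β₁ = -4.3300 → predicted reaction time falls 4.3300 ms per additional hour of sleep
- Model B: β₁ = -17.3916 → predicted reaction time falls 17.3916 ms per additional hour of sleep
- |-4.3300| < |-17.3916| → Model B shows the stronger marginal effect

Notes:
- R² measures how tightly points cluster around the line; β₁ measures how steep the line is — they answer different questions.
- A better fit (higher R²) doesn't necessarily mean a more important relationship.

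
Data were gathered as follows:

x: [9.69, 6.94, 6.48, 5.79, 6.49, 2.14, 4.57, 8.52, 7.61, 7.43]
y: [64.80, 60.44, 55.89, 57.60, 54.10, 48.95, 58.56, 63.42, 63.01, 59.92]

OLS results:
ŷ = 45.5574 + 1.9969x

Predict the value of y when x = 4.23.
ŷ = 54.0043

To predict y for x = 4.23, substitute into the regression equation:

ŷ = 45.5574 + 1.9969 × 4.23
ŷ = 45.5574 + 8.4469
ŷ = 54.0043

This is a point prediction; actual observations scatter around it by roughly the residual standard deviation.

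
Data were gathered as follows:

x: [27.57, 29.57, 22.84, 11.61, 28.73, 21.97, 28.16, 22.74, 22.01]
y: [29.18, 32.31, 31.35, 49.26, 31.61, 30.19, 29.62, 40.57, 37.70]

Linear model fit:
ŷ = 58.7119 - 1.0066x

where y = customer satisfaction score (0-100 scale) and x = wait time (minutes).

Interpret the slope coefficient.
For each additional minute of wait time, predicted satisfaction score decreases by approximately 1.0066 points.

β₁ = -1.0066 is the change in predicted satisfaction score (points) per additional minute of wait time.

Interpretation:
- Wait time up by 1 minute → predicted satisfaction score decreases by 1.0066 points
- The effect is assumed constant over the observed range of x (linearity)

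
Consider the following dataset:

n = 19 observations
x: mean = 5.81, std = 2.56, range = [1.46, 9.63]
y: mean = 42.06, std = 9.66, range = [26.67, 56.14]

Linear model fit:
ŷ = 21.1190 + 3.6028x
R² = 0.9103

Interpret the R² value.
R² = 0.9103 means 91.03% of the variation in y is explained by the linear relationship with x. This indicates a strong fit.

The coefficient of determination R² is the fraction of the total variation in y that the fitted line accounts for.

Here R² = 0.9103:
- Explained: 91.03% of the variation in y
- Unexplained (residual): 100% − 91.03% = 8.97%
- Rule of thumb (below 0.3 weak; 0.3 to below 0.7 moderate; 0.7 and above strong) → strong

Note: R² says nothing about causation, and a high R² does not by itself mean the linear form is appropriate — check the residuals.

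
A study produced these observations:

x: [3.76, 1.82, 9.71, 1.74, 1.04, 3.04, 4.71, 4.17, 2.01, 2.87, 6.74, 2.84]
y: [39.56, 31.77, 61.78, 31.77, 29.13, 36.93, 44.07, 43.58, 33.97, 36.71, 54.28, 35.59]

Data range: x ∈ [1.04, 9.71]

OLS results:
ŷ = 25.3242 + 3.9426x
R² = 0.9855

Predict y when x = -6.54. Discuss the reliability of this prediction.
ŷ = -0.4604, but this is extrapolation (below the data range [1.04, 9.71]) and may be unreliable.

Prediction calculation:
ŷ = 25.3242 + 3.9426 × (-6.54)
ŷ = -0.4604

Reliability:
- Data range: x ∈ [1.04, 9.71]
- Prediction point: x = -6.54 is 7.58 units below the observed range → this is EXTRAPOLATION, not interpolation

Why that matters here:
- The standard error of prediction grows with (x − x̄)², and x = -6.54 is far from x̄ = 3.70
- R² describes fit only over the sampled x values; it says nothing about behaviour beyond them
- The linear relationship may not hold outside the observed range

Report the number if required, but flag clearly that it is an extrapolation.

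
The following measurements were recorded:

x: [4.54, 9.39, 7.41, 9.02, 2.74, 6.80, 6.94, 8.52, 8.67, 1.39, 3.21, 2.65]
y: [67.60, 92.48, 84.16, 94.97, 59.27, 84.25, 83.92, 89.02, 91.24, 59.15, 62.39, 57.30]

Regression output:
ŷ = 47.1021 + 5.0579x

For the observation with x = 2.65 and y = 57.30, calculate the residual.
Residual = -3.2055

The residual is the difference between the actual value and the predicted value:

Residual = y - ŷ

Step 1: Calculate predicted value
ŷ = 47.1021 + 5.0579 × 2.65
ŷ = 60.5055

Step 2: Calculate residual
Residual = 57.30 - 60.5055
Residual = -3.2055

Sign check: y < ŷ, so the point is below the line and the fit overestimates here.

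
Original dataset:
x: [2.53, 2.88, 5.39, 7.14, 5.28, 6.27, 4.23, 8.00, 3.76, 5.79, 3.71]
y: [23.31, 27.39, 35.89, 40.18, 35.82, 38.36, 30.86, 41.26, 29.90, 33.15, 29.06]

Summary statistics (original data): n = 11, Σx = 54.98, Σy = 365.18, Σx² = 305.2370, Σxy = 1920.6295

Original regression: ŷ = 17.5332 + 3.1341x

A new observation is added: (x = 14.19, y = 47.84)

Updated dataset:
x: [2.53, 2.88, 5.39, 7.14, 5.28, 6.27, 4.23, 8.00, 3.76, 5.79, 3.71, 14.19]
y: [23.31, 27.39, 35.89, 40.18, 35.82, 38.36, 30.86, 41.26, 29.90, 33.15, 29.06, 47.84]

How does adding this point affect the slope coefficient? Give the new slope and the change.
New slope β₁ = 2.0277 versus 3.1341 before: a change of -1.1064 (-35.3%).

The new point has HIGH LEVERAGE: x = 14.19 is far from the original mean x̄ = 54.98/11 ≈ 5.00 (original range [2.53, 8.00]).

Step 1: Update the sums with the new point (n goes from 11 to 12)
Σx  = 54.98 + 14.19 = 69.17
Σy  = 365.18 + 47.84 = 413.02
Σx² = 305.2370 + 14.19² = 305.2370 + 201.3561 = 506.5931
Σxy = 1920.6295 + 14.19×47.84 = 1920.6295 + 678.8496 = 2599.4791

Step 2: Recompute the slope with b₁ = (nΣxy − ΣxΣy) / (nΣx² − (Σx)²)
Numerator   = 12×2599.4791 − 69.17×413.02 = 31193.7492 − 28568.5934 = 2625.1558
Denominator = 12×506.5931 − 69.17² = 6079.1172 − 4784.4889 = 1294.6283
b₁(new) = 2625.1558 / 1294.6283 = 2.0277

(Same formula on the original sums: (11×1920.6295 − 54.98×365.18) / (11×305.2370 − 54.98²) = 1049.3281 / 334.8066 = 3.1341, matching the given fit.)

Step 3: Change in slope
Δβ₁ = 2.0277 − 3.1341 = -1.1064
Relative change = -1.1064 / 3.1341 × 100% = -35.3%
→ the slope decreases when the point is added.

Because the point sits below the extension of the original line at a high-leverage x, it tilts the fit down.
In practice: refit with and without it and report both if conclusions differ; examine leverage (hᵢ) and Cook's distance rather than deleting it automatically.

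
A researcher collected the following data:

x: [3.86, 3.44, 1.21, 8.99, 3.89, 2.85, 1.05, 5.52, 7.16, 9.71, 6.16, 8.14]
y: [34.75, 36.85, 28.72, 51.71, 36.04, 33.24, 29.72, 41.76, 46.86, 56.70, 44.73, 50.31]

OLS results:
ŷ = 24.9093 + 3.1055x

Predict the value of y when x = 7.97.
ŷ = 49.6601

x = 7.97 lies inside the observed range [1.05, 9.71], so the fitted equation applies directly:

ŷ = 24.9093 + 3.1055 × 7.97
ŷ = 24.9093 + 24.7508
ŷ = 49.6601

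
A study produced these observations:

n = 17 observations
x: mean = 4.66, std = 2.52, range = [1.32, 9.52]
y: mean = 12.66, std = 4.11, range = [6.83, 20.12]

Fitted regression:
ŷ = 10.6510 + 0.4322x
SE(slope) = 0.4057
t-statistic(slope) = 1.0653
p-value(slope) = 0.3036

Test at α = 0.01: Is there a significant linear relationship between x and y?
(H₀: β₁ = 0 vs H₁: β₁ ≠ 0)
p-value = 0.3036 ≥ α = 0.01, so we fail to reject H₀. The relationship is not significant.

Hypothesis test for the slope coefficient:

H₀: β₁ = 0 (no linear relationship)
H₁: β₁ ≠ 0 (linear relationship exists)

Test statistic: t = β̂₁ / SE(β̂₁) = 0.4322 / 0.4057 = 1.0653

With df = 15, the two-sided p-value for |t| = 1.0653 is 0.3036.

Decision rule: reject H₀ if p-value < α.
p-value = 0.3036 ≥ α = 0.01 → fail to reject H₀.

At α = 0.01 the data do not provide convincing evidence of a nonzero slope.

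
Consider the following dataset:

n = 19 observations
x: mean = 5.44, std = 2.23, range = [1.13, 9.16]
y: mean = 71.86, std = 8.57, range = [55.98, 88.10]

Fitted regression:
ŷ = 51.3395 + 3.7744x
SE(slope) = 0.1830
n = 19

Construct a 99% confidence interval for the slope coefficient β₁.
The 99% CI for β₁ is (3.2440, 4.3048)

Confidence interval for the slope:

The 99% CI for β₁ is: β̂₁ ± t*(α/2, n-2) × SE(β̂₁)

Step 1: Find critical t-value
- Confidence level = 0.99
- Degrees of freedom = n - 2 = 19 - 2 = 17
- t*(α/2, 17) = 2.8982

Step 2: Calculate margin of error
Margin = 2.8982 × 0.1830 = 0.5304

Step 3: Construct interval
CI = 3.7744 ± 0.5304
CI = (3.2440, 4.3048)

Interpretation: intervals built this way capture the true β₁ in 99% of repeated samples; here the plausible range for the per-unit effect of x on y is 3.2440 to 4.3048.
Since 0 is outside the interval, a two-sided test at α = 0.01 would reject H₀: β₁ = 0.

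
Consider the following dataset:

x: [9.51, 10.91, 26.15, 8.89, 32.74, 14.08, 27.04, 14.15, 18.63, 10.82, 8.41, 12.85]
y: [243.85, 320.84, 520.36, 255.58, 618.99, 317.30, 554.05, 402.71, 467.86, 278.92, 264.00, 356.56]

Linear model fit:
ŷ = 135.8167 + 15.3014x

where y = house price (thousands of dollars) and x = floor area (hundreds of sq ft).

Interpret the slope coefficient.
An increase of one hundred sq ft in floor area is associated with a 15.3014 thousand dollars increase in predicted house price.

The slope β₁ = 15.3014 gives the rate at which the fitted house price changes with floor area.

Interpretation:
- Floor area up by 1 hundred sq ft → predicted house price increases by 15.3014 thousand dollars
- This is a linear approximation: the same per-unit change is assumed across the whole observed x range
- The sign (+) gives the direction; the magnitude 15.3014 gives the size of the effect per hundred sq ft

The intercept β₀ = 135.8167 is the predicted house price when floor area = 0; since the smallest observed x is 8.41, this is an extrapolation and mainly anchors the line.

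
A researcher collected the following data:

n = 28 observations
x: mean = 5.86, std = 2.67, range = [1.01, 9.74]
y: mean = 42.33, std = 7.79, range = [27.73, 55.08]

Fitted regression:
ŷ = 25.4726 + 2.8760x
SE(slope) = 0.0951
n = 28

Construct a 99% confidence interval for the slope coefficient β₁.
The 99% CI for β₁ is (2.6117, 3.1403)

Confidence interval for the slope:

The 99% CI for β₁ is: β̂₁ ± t*(α/2, n-2) × SE(β̂₁)

Step 1: Find critical t-value
- Confidence level = 0.99
- Degrees of freedom = n - 2 = 28 - 2 = 26
- t*(α/2, 26) = 2.7787

Step 2: Calculate margin of error
Margin = 2.7787 × 0.0951 = 0.2643

Step 3: Construct interval
CI = 2.8760 ± 0.2643
CI = (2.6117, 3.1403)

Interpretation: We are 99% confident that the true slope β₁ lies between 2.6117 and 3.1403.
Both endpoints are positive, so the data support a genuinely positive slope at this confidence level.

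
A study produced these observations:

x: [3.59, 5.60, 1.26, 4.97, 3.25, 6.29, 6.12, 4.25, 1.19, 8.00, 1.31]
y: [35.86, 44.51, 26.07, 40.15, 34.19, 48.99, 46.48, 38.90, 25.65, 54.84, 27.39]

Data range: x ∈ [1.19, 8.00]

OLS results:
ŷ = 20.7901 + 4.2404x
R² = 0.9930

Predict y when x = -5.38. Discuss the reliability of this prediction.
The equation gives ŷ = -2.0233; however x = -5.38 is 6.57 units below the observed range, so this extrapolated value should not be trusted.

Prediction calculation:
ŷ = 20.7901 + 4.2404 × (-5.38)
ŷ = -2.0233

Reliability:
- Data range: x ∈ [1.19, 8.00]
- Prediction point: x = -5.38 is 6.57 units below the observed range → this is EXTRAPOLATION, not interpolation

Why that matters here:
- The standard error of prediction grows with (x − x̄)², and x = -5.38 is far from x̄ = 4.17
- The linear relationship may not hold outside the observed range
- Real relationships often flatten, saturate, or turn nonlinear at extremes

A defensible statement: 'if the linear trend continued to x = -5.38, y would be about -2.0233' — the premise is untested.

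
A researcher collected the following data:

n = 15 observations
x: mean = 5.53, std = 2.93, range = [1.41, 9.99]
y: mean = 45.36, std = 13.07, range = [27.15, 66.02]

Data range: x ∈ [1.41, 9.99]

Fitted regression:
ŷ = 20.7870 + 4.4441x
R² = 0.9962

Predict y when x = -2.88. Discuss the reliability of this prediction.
ŷ = 7.9880, but this is extrapolation (below the data range [1.41, 9.99]) and may be unreliable.

Prediction calculation:
ŷ = 20.7870 + 4.4441 × (-2.88)
ŷ = 7.9880

Reliability:
- Data range: x ∈ [1.41, 9.99]
- Prediction point: x = -2.88 is 4.29 units below the observed range → this is EXTRAPOLATION, not interpolation

Why that matters here:
- There are no observations near this x to validate the fitted line there
- R² describes fit only over the sampled x values; it says nothing about behaviour beyond them
- Real relationships often flatten, saturate, or turn nonlinear at extremes

The R² = 0.9962 only validates the fit within [1.41, 9.99]; treat ŷ = 7.9880 with caution.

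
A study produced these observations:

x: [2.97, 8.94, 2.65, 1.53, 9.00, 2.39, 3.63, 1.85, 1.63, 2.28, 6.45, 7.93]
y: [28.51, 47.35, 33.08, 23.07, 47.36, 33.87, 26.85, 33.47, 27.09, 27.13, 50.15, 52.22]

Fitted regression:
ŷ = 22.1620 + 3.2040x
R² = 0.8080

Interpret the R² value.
R² = 0.8080 means 80.80% of the variation in y is explained by the linear relationship with x. This indicates a strong fit.

R² (coefficient of determination) measures the proportion of variance in y explained by the regression model.

Here R² = 0.8080:
- Explained: 80.80% of the variation in y
- Unexplained (residual): 100% − 80.80% = 19.20%
- Rule of thumb (below 0.3 weak; 0.3 to below 0.7 moderate; 0.7 and above strong) → strong

Note: R² says nothing about causation, and a high R² does not by itself mean the linear form is appropriate — check the residuals.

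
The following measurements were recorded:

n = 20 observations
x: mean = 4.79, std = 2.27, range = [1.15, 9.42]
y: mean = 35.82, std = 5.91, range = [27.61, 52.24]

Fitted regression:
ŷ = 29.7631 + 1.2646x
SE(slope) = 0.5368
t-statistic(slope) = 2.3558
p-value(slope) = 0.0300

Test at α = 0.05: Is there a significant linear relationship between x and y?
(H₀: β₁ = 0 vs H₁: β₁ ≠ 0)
Since p-value = 0.0300 < α = 0.05, reject H₀ — the slope is significantly different from 0.

Hypothesis test for the slope coefficient:

H₀: β₁ = 0 (no linear relationship)
H₁: β₁ ≠ 0 (linear relationship exists)

Test statistic: t = β̂₁ / SE(β̂₁) = 1.2646 / 0.5368 = 2.3558

The p-value (0.0300) is the probability, under H₀, of a t-statistic at least as extreme as |t| = 2.3558 (two-sided, df = n − 2 = 18).

Decision rule: reject H₀ if p-value < α.
p-value = 0.0300 < α = 0.05 → reject H₀.

Conclusion: the linear association between x and y is significant at the 5% level.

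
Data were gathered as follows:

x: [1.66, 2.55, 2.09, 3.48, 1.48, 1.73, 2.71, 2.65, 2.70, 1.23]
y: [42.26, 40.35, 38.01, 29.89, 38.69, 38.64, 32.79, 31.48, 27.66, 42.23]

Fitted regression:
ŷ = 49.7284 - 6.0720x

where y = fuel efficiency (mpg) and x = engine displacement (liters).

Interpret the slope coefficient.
For each additional liter of engine displacement, predicted fuel efficiency decreases by approximately 6.0720 mpg.

β₁ = -6.0720 is the change in predicted fuel efficiency (mpg) per additional liter of engine displacement.

Interpretation:
- Engine displacement up by 1 liter → predicted fuel efficiency decreases by 6.0720 mpg
- The effect is assumed constant over the observed range of x (linearity)

(β₀ = 49.7284 is the fitted value at x = 0 and is not part of the slope interpretation.)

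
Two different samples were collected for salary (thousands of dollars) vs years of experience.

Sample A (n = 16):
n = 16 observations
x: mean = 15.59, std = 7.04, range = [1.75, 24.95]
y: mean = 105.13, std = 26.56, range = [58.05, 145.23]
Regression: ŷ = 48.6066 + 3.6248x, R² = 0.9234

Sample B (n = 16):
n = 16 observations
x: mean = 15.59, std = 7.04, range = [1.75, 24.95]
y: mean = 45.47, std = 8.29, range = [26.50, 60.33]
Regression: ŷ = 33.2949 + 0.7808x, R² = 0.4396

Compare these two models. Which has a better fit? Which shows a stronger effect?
Model A has the better fit (R² = 0.9234 vs 0.4396). Model A shows the stronger effect (|β₁| = 3.6248 vs 0.7808).

Model Comparison:

Which explains more variance? (R²)
- Model A: R² = 0.9234 → 92.34% of variance in salary explained
- Model B: R² = 0.4396 → 43.96% of variance in salary explained
- 0.9234 > 0.4396 → Model A has the better fit

Effect size (slope magnitude):
- Model A: β₁ = 3.6248 → predicted salary rises 3.6248 thousand dollars per additional year of experience
- Model B: β₁ = 0.7808 → predicted salary rises 0.7808 thousand dollars per additional year of experience
- |3.6248| > |0.7808| → Model A shows the stronger marginal effect

Notes:
- A better fit (higher R²) doesn't necessarily mean a more important relationship.
- R² measures how tightly points cluster around the line; β₁ measures how steep the line is — they answer different questions.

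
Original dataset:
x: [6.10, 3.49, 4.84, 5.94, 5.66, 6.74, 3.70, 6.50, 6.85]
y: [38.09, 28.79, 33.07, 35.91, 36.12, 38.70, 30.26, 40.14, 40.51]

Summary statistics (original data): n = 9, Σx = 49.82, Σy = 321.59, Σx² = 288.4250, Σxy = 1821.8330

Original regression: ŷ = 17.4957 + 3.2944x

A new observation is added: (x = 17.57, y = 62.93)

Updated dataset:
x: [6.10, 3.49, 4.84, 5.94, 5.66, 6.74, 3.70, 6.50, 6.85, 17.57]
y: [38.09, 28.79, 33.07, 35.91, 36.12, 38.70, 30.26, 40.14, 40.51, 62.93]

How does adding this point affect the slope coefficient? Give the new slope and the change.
New slope β₁ = 2.3515 versus 3.2944 before: a change of -0.9429 (-28.6%).

x = 17.57 lies well outside the original x-range [3.49, 6.85] (x̄ ≈ 5.54), so this observation has high leverage and can move the slope substantially.

Step 1: Update the sums with the new point (n goes from 9 to 10)
Σx  = 49.82 + 17.57 = 67.39
Σy  = 321.59 + 62.93 = 384.52
Σx² = 288.4250 + 17.57² = 288.4250 + 308.7049 = 597.1299
Σxy = 1821.8330 + 17.57×62.93 = 1821.8330 + 1105.6801 = 2927.5131

Step 2: Recompute the slope with b₁ = (nΣxy − ΣxΣy) / (nΣx² − (Σx)²)
Numerator   = 10×2927.5131 − 67.39×384.52 = 29275.1310 − 25912.8028 = 3362.3282
Denominator = 10×597.1299 − 67.39² = 5971.2990 − 4541.4121 = 1429.8869
b₁(new) = 3362.3282 / 1429.8869 = 2.3515

(Same formula on the original sums: (9×1821.8330 − 49.82×321.59) / (9×288.4250 − 49.82²) = 374.8832 / 113.7926 = 3.2944, matching the given fit.)

Step 3: Change in slope
Δβ₁ = 2.3515 − 3.2944 = -0.9429
Relative change = -0.9429 / 3.2944 × 100% = -28.6%
→ the slope decreases when the point is added.

A high-leverage point only changes the slope if it is off the original line; here y = 62.93 is below the original trend, so the slope decreases.
In practice: investigate whether it comes from the same population as the rest of the sample.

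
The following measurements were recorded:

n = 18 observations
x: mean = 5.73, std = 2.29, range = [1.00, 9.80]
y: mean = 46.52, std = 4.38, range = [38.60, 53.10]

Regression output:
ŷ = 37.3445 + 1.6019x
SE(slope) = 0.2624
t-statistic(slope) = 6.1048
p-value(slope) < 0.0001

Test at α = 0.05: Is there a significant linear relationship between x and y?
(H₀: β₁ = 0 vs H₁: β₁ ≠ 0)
Since p-value < 0.0001 < α = 0.05, reject H₀ — the slope is significantly different from 0.

Hypothesis test for the slope coefficient:

H₀: β₁ = 0 (no linear relationship)
H₁: β₁ ≠ 0 (linear relationship exists)

Test statistic: t = β̂₁ / SE(β̂₁) = 1.6019 / 0.2624 = 6.1048

With df = 16, the two-sided p-value for |t| = 6.1048 is <0.0001.

Decision rule: reject H₀ if p-value < α.
p-value < 0.0001 < α = 0.05 → reject H₀.

There is sufficient evidence at the 5% significance level to conclude that a linear relationship exists between x and y.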